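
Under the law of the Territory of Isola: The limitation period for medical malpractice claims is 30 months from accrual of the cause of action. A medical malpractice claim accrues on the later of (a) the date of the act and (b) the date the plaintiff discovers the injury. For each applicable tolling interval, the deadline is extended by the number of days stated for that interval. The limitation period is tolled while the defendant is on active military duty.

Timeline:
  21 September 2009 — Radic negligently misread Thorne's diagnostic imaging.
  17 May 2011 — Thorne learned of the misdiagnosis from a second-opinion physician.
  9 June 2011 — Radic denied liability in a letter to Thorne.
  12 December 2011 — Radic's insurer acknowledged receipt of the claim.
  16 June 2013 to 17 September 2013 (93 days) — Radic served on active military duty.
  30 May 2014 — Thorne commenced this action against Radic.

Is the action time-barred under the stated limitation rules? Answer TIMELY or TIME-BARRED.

TIME-BARRED

The claim accrued on 17 May 2011 — the later of the 21 September 2009 act and the 17 May 2011 discovery.
30 months from 17 May 2011 is 17 November 2013.
Because the defendant's active military service ran from 16 June 2013 to 17 September 2013, the deadline is extended by 93 days to 18 February 2014.
Nothing else in the chronology tolls or restarts the period.
Thorne filed on 30 May 2014, after the 18 February 2014 deadline, so the action is time-barred.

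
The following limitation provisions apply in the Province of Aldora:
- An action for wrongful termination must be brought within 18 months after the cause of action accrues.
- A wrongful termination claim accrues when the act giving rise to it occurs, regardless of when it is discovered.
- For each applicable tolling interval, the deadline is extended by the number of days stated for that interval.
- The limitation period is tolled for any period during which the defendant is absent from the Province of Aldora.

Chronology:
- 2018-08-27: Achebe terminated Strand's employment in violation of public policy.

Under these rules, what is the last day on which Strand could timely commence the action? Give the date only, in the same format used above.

The cause of action accrued on 2018-08-27, the date of the act.
Adding the 18 months base period to 2018-08-27 gives a deadline of 2020-02-27, before any tolling.

2020-02-27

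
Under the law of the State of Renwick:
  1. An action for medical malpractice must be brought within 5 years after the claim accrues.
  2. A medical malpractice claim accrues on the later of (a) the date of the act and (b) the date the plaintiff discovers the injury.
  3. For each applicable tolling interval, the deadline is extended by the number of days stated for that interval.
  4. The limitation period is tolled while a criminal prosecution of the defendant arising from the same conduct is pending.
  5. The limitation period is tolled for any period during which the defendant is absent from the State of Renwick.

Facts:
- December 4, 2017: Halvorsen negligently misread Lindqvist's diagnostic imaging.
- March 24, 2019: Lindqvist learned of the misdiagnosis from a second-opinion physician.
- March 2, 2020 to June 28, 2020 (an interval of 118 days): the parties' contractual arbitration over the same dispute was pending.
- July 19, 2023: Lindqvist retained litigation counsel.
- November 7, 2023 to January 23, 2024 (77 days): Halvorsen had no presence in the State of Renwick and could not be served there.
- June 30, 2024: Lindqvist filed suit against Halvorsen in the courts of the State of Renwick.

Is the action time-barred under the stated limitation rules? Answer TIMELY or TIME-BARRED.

Because discovery on March 24, 2019 post-dates the December 4, 2017 act, accrual under the later-of rule falls on March 24, 2019.
5 years from March 24, 2019 is March 24, 2024.
Because the defendant's absence from the jurisdiction ran from November 7, 2023 to January 23, 2024, the deadline is extended by 77 days to June 9, 2024.
Although a pending arbitration ran from March 2, 2020 to June 28, 2020, the stated rules do not make that a tolling event, so it is disregarded.
The other events in the timeline have no effect on the limitation period under the stated rules.
Lindqvist filed on June 30, 2024, after the June 9, 2024 deadline, so the action is time-barred.

TIME-BARRED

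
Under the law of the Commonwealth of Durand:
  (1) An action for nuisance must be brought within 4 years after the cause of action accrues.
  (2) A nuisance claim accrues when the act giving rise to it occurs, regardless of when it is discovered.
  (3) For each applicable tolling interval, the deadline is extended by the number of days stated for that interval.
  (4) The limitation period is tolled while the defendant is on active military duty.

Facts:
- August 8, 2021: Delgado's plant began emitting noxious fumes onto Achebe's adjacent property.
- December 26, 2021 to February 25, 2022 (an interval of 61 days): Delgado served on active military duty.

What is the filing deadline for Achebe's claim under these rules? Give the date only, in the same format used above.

October 8, 2025

The claim accrued on August 8, 2021, when the wrongful act occurred.
4 years from August 8, 2021 is August 8, 2025.
The period was tolled for 61 days by the defendant's active military service (December 26, 2021 to February 25, 2022), pushing the deadline to October 8, 2025.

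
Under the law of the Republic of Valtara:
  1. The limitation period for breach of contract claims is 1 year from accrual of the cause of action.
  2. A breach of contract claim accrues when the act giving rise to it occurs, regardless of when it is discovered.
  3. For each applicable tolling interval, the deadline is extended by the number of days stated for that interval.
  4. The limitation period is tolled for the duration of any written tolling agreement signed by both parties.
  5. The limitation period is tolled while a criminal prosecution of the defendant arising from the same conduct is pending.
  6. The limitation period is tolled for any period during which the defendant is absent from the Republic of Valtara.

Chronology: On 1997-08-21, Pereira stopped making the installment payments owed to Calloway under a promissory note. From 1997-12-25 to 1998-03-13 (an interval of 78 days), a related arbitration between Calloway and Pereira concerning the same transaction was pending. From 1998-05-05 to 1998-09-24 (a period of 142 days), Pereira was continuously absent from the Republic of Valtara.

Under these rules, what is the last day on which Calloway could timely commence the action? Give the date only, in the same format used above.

1999-01-10

The limitation period began to run on 1997-08-21.
1 year from 1997-08-21 is 1998-08-21.
The period was tolled for 142 days by the defendant's absence from the jurisdiction (1998-05-05 to 1998-09-24), pushing the deadline to 1999-01-10.
Although a pending arbitration ran from 1997-12-25 to 1998-03-13, the stated rules do not make that a tolling event, so it is disregarded.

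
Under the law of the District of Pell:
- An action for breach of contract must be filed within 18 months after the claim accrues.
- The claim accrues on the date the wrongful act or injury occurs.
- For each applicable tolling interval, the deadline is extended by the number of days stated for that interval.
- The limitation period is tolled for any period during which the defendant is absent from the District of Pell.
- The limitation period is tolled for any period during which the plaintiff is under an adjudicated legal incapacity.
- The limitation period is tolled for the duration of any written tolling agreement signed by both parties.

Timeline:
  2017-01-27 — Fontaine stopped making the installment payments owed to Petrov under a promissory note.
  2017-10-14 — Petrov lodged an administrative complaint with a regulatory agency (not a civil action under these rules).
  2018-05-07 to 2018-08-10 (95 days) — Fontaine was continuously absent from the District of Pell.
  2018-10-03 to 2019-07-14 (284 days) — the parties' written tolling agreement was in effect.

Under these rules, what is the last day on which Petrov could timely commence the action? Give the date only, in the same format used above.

2019-08-10

The claim accrued on 2017-01-27, when the wrongful act occurred.
The untolled deadline — 18 months after 2017-01-27 — is 2018-07-27.
Because the defendant's absence from the jurisdiction ran from 2018-05-07 to 2018-08-10, the deadline is extended by 95 days to 2018-10-30.
The written tolling agreement from 2018-10-03 to 2019-07-14 tolled the period for 284 days, extending the deadline to 2019-08-10.
None of the other events listed affects the running of the period under the stated rules.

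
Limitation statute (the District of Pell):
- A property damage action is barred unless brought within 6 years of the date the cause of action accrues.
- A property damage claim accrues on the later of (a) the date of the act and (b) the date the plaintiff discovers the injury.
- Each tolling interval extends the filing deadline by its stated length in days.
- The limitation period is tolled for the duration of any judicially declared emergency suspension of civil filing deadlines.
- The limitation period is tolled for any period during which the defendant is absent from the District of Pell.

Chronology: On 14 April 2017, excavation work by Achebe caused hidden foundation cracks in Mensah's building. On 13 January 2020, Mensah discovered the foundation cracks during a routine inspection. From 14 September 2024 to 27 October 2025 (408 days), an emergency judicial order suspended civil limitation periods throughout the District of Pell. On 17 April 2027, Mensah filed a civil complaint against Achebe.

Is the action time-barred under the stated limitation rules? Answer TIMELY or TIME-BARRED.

TIME-BARRED

Taking the later of the act (14 April 2017) and discovery (13 January 2020), the claim accrued on 13 January 2020.
Adding the 6 years base period to 13 January 2020 gives a deadline of 13 January 2026, before any tolling.
Because the emergency suspension of filing deadlines ran from 14 September 2024 to 27 October 2025, the deadline is extended by 408 days to 25 February 2027.
Filing on 17 April 2027 missed the 25 February 2027 deadline — the action is time-barred.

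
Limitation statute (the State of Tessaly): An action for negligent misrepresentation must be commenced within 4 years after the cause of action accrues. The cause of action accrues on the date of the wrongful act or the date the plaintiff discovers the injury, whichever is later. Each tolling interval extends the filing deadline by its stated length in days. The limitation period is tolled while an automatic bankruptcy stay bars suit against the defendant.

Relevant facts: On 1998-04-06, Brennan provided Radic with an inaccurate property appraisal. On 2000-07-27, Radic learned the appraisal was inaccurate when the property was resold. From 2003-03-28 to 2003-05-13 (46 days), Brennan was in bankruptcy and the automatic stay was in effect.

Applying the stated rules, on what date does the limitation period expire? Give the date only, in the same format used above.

The claim accrued on 2000-07-27 — the later of the 1998-04-06 act and the 2000-07-27 discovery.
Adding the 4 years base period to 2000-07-27 gives a deadline of 2004-07-27, before any tolling.
The period was tolled for 46 days by the automatic bankruptcy stay (2003-03-28 to 2003-05-13), pushing the deadline to 2004-09-11.

2004-09-11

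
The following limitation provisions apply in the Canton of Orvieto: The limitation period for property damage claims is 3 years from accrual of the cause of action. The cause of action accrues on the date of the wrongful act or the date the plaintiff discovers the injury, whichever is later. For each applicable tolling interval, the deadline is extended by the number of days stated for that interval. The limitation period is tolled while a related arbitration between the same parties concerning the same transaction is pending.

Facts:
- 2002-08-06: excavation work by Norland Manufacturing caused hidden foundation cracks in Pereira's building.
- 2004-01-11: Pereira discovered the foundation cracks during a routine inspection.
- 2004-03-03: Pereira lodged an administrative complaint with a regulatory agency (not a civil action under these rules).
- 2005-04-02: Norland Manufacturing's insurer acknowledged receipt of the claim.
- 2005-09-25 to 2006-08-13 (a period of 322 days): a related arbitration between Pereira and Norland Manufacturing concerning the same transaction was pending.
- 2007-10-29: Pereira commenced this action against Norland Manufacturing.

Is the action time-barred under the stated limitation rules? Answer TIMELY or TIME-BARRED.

Taking the later of the act (2002-08-06) and discovery (2004-01-11), the claim accrued on 2004-01-11.
3 years from 2004-01-11 is 2007-01-11.
The period was tolled for 322 days by the pending related arbitration (2005-09-25 to 2006-08-13), pushing the deadline to 2007-11-29.
Nothing else in the chronology tolls or restarts the period.
The 2007-10-29 filing precedes the 2007-11-29 deadline; the claim is timely.

TIMELY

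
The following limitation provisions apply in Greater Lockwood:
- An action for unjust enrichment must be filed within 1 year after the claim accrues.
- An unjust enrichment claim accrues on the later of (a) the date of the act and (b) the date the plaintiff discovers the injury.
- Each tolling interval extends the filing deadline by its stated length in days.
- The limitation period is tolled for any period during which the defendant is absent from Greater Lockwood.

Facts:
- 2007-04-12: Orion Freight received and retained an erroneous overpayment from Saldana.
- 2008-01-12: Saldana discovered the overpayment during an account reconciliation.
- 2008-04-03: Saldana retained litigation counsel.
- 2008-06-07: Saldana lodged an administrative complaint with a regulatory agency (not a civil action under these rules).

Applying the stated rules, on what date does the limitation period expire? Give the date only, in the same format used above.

Because discovery on 2008-01-12 post-dates the 2007-04-12 act, accrual under the later-of rule falls on 2008-01-12.
Adding the 1 year base period to 2008-01-12 gives a deadline of 2009-01-12, before any tolling.
None of the other events listed affects the running of the period under the stated rules.

2009-01-12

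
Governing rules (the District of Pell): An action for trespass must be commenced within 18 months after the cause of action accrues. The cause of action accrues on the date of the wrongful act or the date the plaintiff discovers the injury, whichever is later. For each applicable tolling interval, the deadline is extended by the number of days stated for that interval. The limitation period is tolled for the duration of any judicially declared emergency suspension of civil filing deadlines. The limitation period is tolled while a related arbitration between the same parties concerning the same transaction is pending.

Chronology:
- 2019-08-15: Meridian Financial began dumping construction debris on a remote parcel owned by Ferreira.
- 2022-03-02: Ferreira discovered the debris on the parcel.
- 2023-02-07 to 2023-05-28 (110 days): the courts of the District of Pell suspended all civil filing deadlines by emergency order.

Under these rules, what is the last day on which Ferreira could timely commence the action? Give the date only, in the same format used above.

Because discovery on 2022-03-02 post-dates the 2019-08-15 act, accrual under the later-of rule falls on 2022-03-02.
The untolled deadline — 18 months after 2022-03-02 — is 2023-09-02.
Because the emergency suspension of filing deadlines ran from 2023-02-07 to 2023-05-28, the deadline is extended by 110 days to 2023-12-21.

2023-12-21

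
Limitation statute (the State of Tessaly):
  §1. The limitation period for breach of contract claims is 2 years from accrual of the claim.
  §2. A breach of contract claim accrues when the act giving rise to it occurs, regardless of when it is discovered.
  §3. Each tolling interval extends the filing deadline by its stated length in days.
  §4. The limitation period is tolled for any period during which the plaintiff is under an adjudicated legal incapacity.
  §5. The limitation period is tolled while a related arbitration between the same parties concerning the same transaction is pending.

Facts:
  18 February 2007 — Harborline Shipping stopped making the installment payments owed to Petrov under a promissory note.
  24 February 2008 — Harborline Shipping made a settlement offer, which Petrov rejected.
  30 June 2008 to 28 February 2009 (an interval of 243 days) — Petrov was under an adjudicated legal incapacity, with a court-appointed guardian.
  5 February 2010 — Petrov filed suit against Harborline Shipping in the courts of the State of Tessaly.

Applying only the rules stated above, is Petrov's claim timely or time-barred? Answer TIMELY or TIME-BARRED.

TIME-BARRED

The limitation period began to run on 18 February 2007.
The untolled deadline — 2 years after 18 February 2007 — is 18 February 2009.
The period was tolled for 243 days by the plaintiff's legal incapacity (30 June 2008 to 28 February 2009), pushing the deadline to 19 October 2009.
None of the other events listed affects the running of the period under the stated rules.
The 5 February 2010 filing falls after the 19 October 2009 deadline; the claim is time-barred.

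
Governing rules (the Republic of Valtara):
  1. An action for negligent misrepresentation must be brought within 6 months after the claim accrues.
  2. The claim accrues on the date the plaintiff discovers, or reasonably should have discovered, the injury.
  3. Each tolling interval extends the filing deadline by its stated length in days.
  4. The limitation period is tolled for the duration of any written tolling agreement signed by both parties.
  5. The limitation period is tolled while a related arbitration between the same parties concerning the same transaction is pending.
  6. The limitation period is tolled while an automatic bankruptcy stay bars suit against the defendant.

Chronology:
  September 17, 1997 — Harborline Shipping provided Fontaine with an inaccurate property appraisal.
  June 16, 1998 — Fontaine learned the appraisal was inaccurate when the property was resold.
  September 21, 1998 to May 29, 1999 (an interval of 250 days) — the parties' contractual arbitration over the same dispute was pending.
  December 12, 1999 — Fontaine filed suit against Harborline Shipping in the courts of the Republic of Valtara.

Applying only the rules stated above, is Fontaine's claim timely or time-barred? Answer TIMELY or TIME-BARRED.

The claim did not accrue until Fontaine discovered the injury on June 16, 1998; the September 17, 1997 act date does not start the clock under the stated rule.
Adding the 6 months base period to June 16, 1998 gives a deadline of December 16, 1998, before any tolling.
The pending related arbitration from September 21, 1998 to May 29, 1999 tolled the period for 250 days, extending the deadline to August 23, 1999.
Filing on December 12, 1999 missed the August 23, 1999 deadline — the action is time-barred.

TIME-BARRED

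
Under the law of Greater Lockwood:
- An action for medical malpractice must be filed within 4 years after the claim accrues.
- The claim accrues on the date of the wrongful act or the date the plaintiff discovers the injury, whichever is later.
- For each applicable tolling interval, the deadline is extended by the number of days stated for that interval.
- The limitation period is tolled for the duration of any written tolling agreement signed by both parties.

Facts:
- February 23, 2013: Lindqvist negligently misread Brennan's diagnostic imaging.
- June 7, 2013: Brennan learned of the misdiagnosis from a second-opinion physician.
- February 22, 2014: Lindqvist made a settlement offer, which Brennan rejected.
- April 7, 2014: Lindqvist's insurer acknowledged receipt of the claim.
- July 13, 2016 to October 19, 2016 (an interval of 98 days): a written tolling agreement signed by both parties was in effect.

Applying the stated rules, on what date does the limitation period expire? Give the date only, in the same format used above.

Because discovery on June 7, 2013 post-dates the February 23, 2013 act, accrual under the later-of rule falls on June 7, 2013.
The untolled deadline — 4 years after June 7, 2013 — is June 7, 2017.
The period was tolled for 98 days by the written tolling agreement (July 13, 2016 to October 19, 2016), pushing the deadline to September 13, 2017.
The other events in the timeline have no effect on the limitation period under the stated rules.

September 13, 2017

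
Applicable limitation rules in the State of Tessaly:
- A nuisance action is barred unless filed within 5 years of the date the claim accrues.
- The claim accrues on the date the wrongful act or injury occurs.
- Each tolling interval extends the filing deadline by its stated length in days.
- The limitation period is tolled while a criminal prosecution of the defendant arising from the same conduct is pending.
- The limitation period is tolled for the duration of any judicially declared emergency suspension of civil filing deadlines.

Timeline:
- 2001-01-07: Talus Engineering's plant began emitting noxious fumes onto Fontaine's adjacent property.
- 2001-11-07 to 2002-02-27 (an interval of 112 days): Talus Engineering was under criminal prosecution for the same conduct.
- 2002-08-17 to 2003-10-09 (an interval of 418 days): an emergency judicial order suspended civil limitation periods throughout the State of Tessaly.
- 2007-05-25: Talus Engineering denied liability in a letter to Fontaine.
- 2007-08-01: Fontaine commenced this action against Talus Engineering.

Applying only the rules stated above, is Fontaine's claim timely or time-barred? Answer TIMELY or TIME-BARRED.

The claim accrued on 2001-01-07, when the wrongful act occurred.
The untolled deadline — 5 years after 2001-01-07 — is 2006-01-07.
The period was tolled for 112 days by the pending criminal prosecution (2001-11-07 to 2002-02-27), pushing the deadline to 2006-04-29.
The emergency suspension of filing deadlines from 2002-08-17 to 2003-10-09 tolled the period for 418 days, extending the deadline to 2007-06-21.
Nothing else in the chronology tolls or restarts the period.
Filing on 2007-08-01 missed the 2007-06-21 deadline — the action is time-barred.

TIME-BARRED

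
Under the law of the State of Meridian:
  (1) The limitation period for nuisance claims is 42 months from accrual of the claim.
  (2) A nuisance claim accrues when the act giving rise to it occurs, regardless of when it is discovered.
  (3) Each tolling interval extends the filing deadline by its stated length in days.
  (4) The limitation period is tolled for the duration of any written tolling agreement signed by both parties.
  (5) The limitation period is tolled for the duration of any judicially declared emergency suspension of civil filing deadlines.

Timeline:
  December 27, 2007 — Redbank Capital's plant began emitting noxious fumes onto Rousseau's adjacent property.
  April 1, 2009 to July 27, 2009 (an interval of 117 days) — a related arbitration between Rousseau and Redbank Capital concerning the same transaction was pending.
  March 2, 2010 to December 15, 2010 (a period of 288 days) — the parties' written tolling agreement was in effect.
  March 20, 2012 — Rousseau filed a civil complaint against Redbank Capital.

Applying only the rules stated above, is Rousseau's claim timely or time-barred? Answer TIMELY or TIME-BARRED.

The limitation period began to run on December 27, 2007.
The untolled deadline — 42 months after December 27, 2007 — is June 27, 2011.
The written tolling agreement from March 2, 2010 to December 15, 2010 tolled the period for 288 days, extending the deadline to April 10, 2012.
The pending related arbitration from April 1, 2009 to July 27, 2009 does not toll the period, because no stated rule makes a pending arbitration a tolling event.
The March 20, 2012 filing precedes the April 10, 2012 deadline; the claim is timely.

TIMELY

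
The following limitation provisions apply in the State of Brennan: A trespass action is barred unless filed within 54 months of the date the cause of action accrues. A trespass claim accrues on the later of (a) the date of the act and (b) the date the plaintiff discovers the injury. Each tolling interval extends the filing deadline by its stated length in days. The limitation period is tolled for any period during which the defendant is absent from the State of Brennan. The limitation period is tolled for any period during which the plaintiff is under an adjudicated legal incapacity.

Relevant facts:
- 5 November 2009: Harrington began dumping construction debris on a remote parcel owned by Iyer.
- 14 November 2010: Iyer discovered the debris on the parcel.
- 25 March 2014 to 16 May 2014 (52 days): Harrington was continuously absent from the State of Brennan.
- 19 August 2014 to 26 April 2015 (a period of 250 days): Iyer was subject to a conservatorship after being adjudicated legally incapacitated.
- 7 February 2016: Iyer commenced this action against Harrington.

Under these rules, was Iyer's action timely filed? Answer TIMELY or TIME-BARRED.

Because discovery on 14 November 2010 post-dates the 5 November 2009 act, accrual under the later-of rule falls on 14 November 2010.
The untolled deadline — 54 months after 14 November 2010 — is 14 May 2015.
The period was tolled for 52 days by the defendant's absence from the jurisdiction (25 March 2014 to 16 May 2014), pushing the deadline to 5 July 2015.
Because the plaintiff's legal incapacity ran from 19 August 2014 to 26 April 2015, the deadline is extended by 250 days to 11 March 2016.
Filing on 7 February 2016 beat the 11 March 2016 deadline — the action is timely.

TIMELY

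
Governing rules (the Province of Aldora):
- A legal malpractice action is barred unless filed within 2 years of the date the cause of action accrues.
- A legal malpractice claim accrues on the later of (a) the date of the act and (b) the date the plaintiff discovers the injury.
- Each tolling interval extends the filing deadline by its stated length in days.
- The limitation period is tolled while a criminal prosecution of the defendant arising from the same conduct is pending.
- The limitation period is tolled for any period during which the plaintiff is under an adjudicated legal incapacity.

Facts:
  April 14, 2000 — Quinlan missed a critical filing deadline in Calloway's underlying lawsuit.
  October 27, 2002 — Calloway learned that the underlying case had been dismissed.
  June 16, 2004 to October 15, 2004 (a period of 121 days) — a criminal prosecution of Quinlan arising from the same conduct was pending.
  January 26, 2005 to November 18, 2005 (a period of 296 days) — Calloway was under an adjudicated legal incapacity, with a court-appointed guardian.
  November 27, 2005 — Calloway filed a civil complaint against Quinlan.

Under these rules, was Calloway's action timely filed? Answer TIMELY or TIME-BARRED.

TIMELY

The claim accrued on October 27, 2002 — the later of the April 14, 2000 act and the October 27, 2002 discovery.
2 years from October 27, 2002 is October 27, 2004.
The pending criminal prosecution from June 16, 2004 to October 15, 2004 tolled the period for 121 days, extending the deadline to February 25, 2005.
Because the plaintiff's legal incapacity ran from January 26, 2005 to November 18, 2005, the deadline is extended by 296 days to December 18, 2005.
Filing on November 27, 2005 beat the December 18, 2005 deadline — the action is timely.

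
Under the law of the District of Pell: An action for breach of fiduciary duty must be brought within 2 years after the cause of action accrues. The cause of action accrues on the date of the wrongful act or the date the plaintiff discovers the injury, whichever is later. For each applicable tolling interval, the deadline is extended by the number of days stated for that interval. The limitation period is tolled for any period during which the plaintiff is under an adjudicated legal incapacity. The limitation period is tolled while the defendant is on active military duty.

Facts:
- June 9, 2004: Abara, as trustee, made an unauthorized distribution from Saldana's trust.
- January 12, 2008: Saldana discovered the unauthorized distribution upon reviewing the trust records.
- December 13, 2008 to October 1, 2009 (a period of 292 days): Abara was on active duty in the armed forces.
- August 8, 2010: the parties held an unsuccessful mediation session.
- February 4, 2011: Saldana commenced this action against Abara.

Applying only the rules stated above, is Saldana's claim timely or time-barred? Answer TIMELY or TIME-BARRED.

TIME-BARRED

The claim accrued on January 12, 2008 — the later of the June 9, 2004 act and the January 12, 2008 discovery.
Adding the 2 years base period to January 12, 2008 gives a deadline of January 12, 2010, before any tolling.
The defendant's active military service from December 13, 2008 to October 1, 2009 tolled the period for 292 days, extending the deadline to October 31, 2010.
None of the other events listed affects the running of the period under the stated rules.
Saldana filed on February 4, 2011, after the October 31, 2010 deadline, so the action is time-barred.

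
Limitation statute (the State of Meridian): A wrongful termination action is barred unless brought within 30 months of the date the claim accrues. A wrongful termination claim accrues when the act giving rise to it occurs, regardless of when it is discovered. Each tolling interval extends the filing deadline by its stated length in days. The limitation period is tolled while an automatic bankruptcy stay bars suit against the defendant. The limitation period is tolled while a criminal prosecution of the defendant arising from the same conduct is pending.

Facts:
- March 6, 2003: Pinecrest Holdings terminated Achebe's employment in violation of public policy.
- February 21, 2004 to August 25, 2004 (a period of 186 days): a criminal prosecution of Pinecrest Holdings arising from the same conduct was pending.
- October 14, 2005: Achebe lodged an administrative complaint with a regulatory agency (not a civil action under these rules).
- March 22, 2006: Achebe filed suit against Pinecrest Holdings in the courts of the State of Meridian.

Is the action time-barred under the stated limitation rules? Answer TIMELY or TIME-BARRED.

The claim accrued on March 6, 2003, the date of the act.
Adding the 30 months base period to March 6, 2003 gives a deadline of September 6, 2005, before any tolling.
The period was tolled for 186 days by the pending criminal prosecution (February 21, 2004 to August 25, 2004), pushing the deadline to March 11, 2006.
The other events in the timeline have no effect on the limitation period under the stated rules.
Achebe filed on March 22, 2006, after the March 11, 2006 deadline, so the action is time-barred.

TIME-BARRED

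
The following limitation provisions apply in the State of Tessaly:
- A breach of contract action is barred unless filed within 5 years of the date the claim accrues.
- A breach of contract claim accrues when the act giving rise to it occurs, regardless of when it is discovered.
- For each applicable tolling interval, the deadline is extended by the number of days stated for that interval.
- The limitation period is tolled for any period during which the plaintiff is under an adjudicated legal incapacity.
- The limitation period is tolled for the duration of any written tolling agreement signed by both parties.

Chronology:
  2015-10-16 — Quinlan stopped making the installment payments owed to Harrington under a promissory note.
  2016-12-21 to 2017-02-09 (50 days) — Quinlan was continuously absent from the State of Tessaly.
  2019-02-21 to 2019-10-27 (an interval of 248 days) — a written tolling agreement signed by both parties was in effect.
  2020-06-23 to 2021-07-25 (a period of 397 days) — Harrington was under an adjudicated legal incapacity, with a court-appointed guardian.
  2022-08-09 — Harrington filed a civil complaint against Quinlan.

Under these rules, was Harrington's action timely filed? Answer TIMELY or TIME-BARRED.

The claim accrued on 2015-10-16, when the wrongful act occurred.
5 years from 2015-10-16 is 2020-10-16.
The written tolling agreement from 2019-02-21 to 2019-10-27 tolled the period for 248 days, extending the deadline to 2021-06-21.
The plaintiff's legal incapacity from 2020-06-23 to 2021-07-25 tolled the period for 397 days, extending the deadline to 2022-07-23.
No stated provision tolls the period for the defendant's absence, so the interval from 2016-12-21 to 2017-02-09 has no effect on the deadline.
The 2022-08-09 filing falls after the 2022-07-23 deadline; the claim is time-barred.

TIME-BARRED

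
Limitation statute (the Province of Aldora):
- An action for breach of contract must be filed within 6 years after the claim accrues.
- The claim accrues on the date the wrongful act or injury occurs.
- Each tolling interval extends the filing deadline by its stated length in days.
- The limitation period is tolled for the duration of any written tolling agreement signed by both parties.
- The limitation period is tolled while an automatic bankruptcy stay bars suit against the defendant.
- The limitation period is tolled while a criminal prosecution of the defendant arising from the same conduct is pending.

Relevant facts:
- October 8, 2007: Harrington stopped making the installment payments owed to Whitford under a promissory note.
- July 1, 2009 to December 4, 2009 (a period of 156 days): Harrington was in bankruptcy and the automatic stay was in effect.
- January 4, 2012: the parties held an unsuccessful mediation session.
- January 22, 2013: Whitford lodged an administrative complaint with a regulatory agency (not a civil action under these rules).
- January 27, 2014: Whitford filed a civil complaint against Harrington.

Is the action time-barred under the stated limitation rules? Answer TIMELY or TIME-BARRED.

TIMELY

The limitation period began to run on October 8, 2007.
6 years from October 8, 2007 is October 8, 2013.
The period was tolled for 156 days by the automatic bankruptcy stay (July 1, 2009 to December 4, 2009), pushing the deadline to March 13, 2014.
None of the other events listed affects the running of the period under the stated rules.
Filing on January 27, 2014 beat the March 13, 2014 deadline — the action is timely.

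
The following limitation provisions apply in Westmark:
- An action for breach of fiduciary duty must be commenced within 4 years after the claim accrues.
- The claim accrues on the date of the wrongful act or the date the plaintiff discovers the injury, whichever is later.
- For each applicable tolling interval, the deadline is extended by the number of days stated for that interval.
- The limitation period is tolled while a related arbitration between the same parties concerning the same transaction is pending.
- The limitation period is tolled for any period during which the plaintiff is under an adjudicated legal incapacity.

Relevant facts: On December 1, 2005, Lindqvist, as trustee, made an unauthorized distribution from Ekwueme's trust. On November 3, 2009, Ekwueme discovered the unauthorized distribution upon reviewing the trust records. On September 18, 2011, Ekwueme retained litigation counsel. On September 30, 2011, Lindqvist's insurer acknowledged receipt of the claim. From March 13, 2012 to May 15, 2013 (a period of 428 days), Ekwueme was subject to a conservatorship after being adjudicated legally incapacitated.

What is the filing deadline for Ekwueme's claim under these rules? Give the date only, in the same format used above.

Because discovery on November 3, 2009 post-dates the December 1, 2005 act, accrual under the later-of rule falls on November 3, 2009.
Adding the 4 years base period to November 3, 2009 gives a deadline of November 3, 2013, before any tolling.
Because the plaintiff's legal incapacity ran from March 13, 2012 to May 15, 2013, the deadline is extended by 428 days to January 5, 2015.
The other events in the timeline have no effect on the limitation period under the stated rules.

January 5, 2015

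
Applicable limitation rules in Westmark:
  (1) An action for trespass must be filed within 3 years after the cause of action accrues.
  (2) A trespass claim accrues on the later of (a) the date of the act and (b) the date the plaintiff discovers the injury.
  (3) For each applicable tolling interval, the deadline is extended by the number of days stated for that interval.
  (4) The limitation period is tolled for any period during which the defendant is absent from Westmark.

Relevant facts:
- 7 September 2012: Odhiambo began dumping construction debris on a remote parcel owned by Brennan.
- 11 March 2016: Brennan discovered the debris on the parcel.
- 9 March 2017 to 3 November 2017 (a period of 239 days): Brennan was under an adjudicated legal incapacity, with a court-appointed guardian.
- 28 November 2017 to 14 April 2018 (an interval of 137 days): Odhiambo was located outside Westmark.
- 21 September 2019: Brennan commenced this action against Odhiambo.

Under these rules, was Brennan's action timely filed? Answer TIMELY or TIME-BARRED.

TIME-BARRED

Because discovery on 11 March 2016 post-dates the 7 September 2012 act, accrual under the later-of rule falls on 11 March 2016.
The untolled deadline — 3 years after 11 March 2016 — is 11 March 2019.
Because the defendant's absence from the jurisdiction ran from 28 November 2017 to 14 April 2018, the deadline is extended by 137 days to 26 July 2019.
No stated provision tolls the period for the plaintiff's incapacity, so the interval from 9 March 2017 to 3 November 2017 has no effect on the deadline.
Brennan filed on 21 September 2019, after the 26 July 2019 deadline, so the action is time-barred.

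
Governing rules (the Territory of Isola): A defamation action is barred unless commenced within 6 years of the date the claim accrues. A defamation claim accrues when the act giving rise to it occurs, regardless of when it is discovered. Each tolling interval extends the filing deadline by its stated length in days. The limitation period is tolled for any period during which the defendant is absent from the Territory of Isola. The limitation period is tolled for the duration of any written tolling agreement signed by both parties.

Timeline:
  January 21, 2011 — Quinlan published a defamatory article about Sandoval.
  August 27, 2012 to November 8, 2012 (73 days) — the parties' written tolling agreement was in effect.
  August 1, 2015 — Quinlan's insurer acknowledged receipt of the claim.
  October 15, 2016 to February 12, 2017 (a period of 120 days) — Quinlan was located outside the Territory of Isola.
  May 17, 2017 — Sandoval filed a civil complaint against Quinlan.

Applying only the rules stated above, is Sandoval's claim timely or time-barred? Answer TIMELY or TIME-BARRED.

The claim accrued on January 21, 2011, when the wrongful act occurred.
Adding the 6 years base period to January 21, 2011 gives a deadline of January 21, 2017, before any tolling.
Because the written tolling agreement ran from August 27, 2012 to November 8, 2012, the deadline is extended by 73 days to April 4, 2017.
The defendant's absence from the jurisdiction from October 15, 2016 to February 12, 2017 tolled the period for 120 days, extending the deadline to August 2, 2017.
The other events in the timeline have no effect on the limitation period under the stated rules.
Filing on May 17, 2017 beat the August 2, 2017 deadline — the action is timely.

TIMELY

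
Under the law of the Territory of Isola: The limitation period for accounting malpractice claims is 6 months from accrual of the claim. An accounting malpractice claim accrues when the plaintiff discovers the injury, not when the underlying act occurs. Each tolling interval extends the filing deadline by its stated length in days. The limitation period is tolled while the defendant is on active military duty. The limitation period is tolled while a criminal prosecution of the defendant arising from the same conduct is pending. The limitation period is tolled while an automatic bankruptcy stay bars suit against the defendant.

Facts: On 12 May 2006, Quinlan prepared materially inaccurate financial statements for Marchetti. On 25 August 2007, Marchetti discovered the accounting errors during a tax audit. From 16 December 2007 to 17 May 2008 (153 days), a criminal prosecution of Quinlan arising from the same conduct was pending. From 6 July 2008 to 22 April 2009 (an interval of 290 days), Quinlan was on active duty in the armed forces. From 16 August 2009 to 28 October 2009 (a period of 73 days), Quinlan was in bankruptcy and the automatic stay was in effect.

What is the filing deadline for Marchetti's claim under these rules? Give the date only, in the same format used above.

The claim did not accrue until Marchetti discovered the injury on 25 August 2007; the 12 May 2006 act date does not start the clock under the stated rule.
The untolled deadline — 6 months after 25 August 2007 — is 25 February 2008.
Because the pending criminal prosecution ran from 16 December 2007 to 17 May 2008, the deadline is extended by 153 days to 27 July 2008.
Because the defendant's active military service ran from 6 July 2008 to 22 April 2009, the deadline is extended by 290 days to 13 May 2009.
By the time the automatic bankruptcy stay began on 16 August 2009, the limitation period had already expired on 13 May 2009; that interval cannot revive it.

13 May 2009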